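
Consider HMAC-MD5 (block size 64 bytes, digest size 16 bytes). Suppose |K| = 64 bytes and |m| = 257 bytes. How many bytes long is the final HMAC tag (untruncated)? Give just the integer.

The tag is one MD5 digest: 16 bytes.

16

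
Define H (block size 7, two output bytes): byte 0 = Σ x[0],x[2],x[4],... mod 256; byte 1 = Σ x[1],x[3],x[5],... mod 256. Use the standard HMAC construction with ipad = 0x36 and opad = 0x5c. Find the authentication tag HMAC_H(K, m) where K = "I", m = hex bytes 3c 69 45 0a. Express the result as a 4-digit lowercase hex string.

Key "I" = 49 is 1 byte ≤ B = 7; zero-pad to 7 bytes: K' = 49 00 00 00 00 00 00.
K' ⊕ ipad = 7f 36 36 36 36 36 36.  K' ⊕ opad = 15 5c 5c 5c 5c 5c 5c.
Inner input = (K'⊕ipad) ∥ m = 7f 36 36 36 36 36 36 ∥ 3c 69 45 0a.
Inner hash: even-index sum = 404 mod 256 = 148; odd-index sum = 291 mod 256 = 35 → 94 23.
Outer input = (K'⊕opad) ∥ inner = 15 5c 5c 5c 5c 5c 5c ∥ 94 23.
Outer hash (tag): even-index sum = 332 mod 256 = 76; odd-index sum = 424 mod 256 = 168 → 4c a8.

4ca8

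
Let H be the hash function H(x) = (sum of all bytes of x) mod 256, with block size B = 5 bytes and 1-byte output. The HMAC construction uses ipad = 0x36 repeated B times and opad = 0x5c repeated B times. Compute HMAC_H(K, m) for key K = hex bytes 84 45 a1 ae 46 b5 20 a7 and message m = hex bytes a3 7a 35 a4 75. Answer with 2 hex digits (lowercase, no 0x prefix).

Key hex bytes 84 45 a1 ae 46 b5 20 a7 is 8 bytes > B = 5, so hash it first: H(key) = da, then zero-pad to 5 bytes: K' = da 00 00 00 00.
K' ⊕ ipad = ec 36 36 36 36.  K' ⊕ opad = 86 5c 5c 5c 5c.
Inner input = (K'⊕ipad) ∥ m = ec 36 36 36 36 ∥ a3 7a 35 a4 75.
Inner hash: sum = 236+54+54+54+54+163+122+53+164+117 = 1071; mod 256 = 47 → 2f.
Outer input = (K'⊕opad) ∥ inner = 86 5c 5c 5c 5c ∥ 2f.
Outer hash (tag): sum = 134+92+92+92+92+47 = 549; mod 256 = 37 → 25.

25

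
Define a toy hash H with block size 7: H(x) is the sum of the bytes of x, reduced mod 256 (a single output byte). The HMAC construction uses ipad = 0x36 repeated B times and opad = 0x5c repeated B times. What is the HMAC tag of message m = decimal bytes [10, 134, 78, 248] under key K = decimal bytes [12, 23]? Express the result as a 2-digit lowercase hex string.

a6

Key decimal bytes [12, 23] = 0c 17 is 2 bytes ≤ B = 7; zero-pad to 7 bytes: K' = 0c 17 00 00 00 00 00.
K' ⊕ ipad = 3a 21 36 36 36 36 36.  K' ⊕ opad = 50 4b 5c 5c 5c 5c 5c.
Inner input = (K'⊕ipad) ∥ m = 3a 21 36 36 36 36 36 ∥ 0a 86 4e f8.
Inner hash: sum = 58+33+54+54+54+54+54+10+134+78+248 = 831; mod 256 = 63 → 3f.
Outer input = (K'⊕opad) ∥ inner = 50 4b 5c 5c 5c 5c 5c ∥ 3f.
Outer hash (tag): sum = 80+75+92+92+92+92+92+63 = 678; mod 256 = 166 → a6.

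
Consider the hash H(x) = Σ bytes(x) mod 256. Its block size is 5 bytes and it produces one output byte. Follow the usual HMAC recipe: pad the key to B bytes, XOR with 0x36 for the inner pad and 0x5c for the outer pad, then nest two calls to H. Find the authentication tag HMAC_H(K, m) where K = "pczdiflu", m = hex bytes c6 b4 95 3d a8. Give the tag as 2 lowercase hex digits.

d0

Key "pczdiflu" = 70 63 7a 64 69 66 6c 75 is 8 bytes > B = 5, so hash it first: H(key) = 61, then zero-pad to 5 bytes: K' = 61 00 00 00 00.
K' ⊕ ipad = 57 36 36 36 36.  K' ⊕ opad = 3d 5c 5c 5c 5c.
Inner input = (K'⊕ipad) ∥ m = 57 36 36 36 36 ∥ c6 b4 95 3d a8.
Inner hash: sum = 87+54+54+54+54+198+180+149+61+168 = 1059; mod 256 = 35 → 23.
Outer input = (K'⊕opad) ∥ inner = 3d 5c 5c 5c 5c ∥ 23.
Outer hash (tag): sum = 61+92+92+92+92+35 = 464; mod 256 = 208 → d0.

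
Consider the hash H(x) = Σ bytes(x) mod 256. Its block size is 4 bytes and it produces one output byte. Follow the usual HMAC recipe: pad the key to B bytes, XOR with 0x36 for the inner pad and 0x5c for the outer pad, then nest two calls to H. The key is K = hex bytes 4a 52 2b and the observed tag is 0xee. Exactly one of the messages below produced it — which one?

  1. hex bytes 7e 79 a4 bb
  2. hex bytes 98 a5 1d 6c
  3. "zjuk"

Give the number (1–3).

Key hex bytes 4a 52 2b is 3 bytes ≤ B = 4; zero-pad to 4 bytes: K' = 4a 52 2b 00.
K' ⊕ ipad = 7c 64 1d 36; K' ⊕ opad = 16 0e 77 5c.
m1: inner = H(7c 64 1d 36 7e 79 a4 bb) = 89; tag = H(16 0e 77 5c 89) = 80
m2: inner = H(7c 64 1d 36 98 a5 1d 6c) = f9; tag = H(16 0e 77 5c f9) = f0
m3: inner = H(7c 64 1d 36 7a 6a 75 6b) = f7; tag = H(16 0e 77 5c f7) = ee ← matches

3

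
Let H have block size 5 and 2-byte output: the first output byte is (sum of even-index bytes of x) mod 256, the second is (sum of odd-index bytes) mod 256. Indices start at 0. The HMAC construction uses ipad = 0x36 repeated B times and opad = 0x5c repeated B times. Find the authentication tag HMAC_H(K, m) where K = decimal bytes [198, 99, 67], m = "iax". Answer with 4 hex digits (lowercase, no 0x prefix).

Key decimal bytes [198, 99, 67] = c6 63 43 is 3 bytes ≤ B = 5; zero-pad to 5 bytes: K' = c6 63 43 00 00.
K' ⊕ ipad = f0 55 75 36 36.  K' ⊕ opad = 9a 3f 1f 5c 5c.
Inner input = (K'⊕ipad) ∥ m = f0 55 75 36 36 ∥ 69 61 78.
Inner hash: even-index sum = 508 mod 256 = 252; odd-index sum = 364 mod 256 = 108 → fc 6c.
Outer input = (K'⊕opad) ∥ inner = 9a 3f 1f 5c 5c ∥ fc 6c.
Outer hash (tag): even-index sum = 385 mod 256 = 129; odd-index sum = 407 mod 256 = 151 → 81 97.

8197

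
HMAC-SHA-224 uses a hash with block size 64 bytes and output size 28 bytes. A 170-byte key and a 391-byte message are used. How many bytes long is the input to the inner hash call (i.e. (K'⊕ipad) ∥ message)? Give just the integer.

Key is 170 > 64 bytes, so it is hashed to 28 bytes then zero-padded to 64: |K'| = 64.
Inner input = (K'⊕ipad) ∥ m → 64 + 391 = 455 bytes.

455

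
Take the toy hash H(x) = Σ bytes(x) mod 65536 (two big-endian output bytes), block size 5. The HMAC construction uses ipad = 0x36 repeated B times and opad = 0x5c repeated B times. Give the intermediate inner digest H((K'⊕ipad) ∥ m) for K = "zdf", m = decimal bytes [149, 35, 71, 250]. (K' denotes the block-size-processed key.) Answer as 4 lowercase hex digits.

0353

Key "zdf" = 7a 64 66 is 3 bytes ≤ B = 5; zero-pad to 5 bytes: K' = 7a 64 66 00 00.
K' ⊕ ipad = 4c 52 50 36 36.
Inner input = 4c 52 50 36 36 ∥ 95 23 47 fa.
Inner hash: sum = 76+82+80+54+54+149+35+71+250 = 851 → 03 53.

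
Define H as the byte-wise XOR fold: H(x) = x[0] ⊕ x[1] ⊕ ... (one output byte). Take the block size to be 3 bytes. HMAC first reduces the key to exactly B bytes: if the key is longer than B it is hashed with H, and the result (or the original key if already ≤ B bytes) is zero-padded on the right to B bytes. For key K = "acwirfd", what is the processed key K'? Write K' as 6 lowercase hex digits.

6c0000

|K| = 7 > B = 3, so first hash the key.
H(K): XOR 61⊕63⊕77⊕69⊕72⊕66⊕64 = 6c.
Zero-pad H(K) = 6c to 3 bytes: K' = 6c 00 00.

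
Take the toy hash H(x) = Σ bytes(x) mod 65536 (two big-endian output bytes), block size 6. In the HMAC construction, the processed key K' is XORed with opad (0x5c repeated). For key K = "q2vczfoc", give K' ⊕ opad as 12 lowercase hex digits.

Key "q2vczfoc" = 71 32 76 63 7a 66 6f 63 is 8 bytes > B = 6, so hash it first: H(key) = 03 2e, then zero-pad to 6 bytes: K' = 03 2e 00 00 00 00.
XOR each byte with 0x5c: 03⊕5c=5f, 2e⊕5c=72, 00⊕5c=5c, 00⊕5c=5c, 00⊕5c=5c, 00⊕5c=5c.

5f725c5c5c5c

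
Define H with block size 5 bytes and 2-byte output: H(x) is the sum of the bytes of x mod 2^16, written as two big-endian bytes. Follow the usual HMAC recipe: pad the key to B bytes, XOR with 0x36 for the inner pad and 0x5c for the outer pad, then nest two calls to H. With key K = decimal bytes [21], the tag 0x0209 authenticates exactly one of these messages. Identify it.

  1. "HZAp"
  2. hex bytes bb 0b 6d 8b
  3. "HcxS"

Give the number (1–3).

Key decimal bytes [21] = 15 is 1 byte ≤ B = 5; zero-pad to 5 bytes: K' = 15 00 00 00 00.
K' ⊕ ipad = 23 36 36 36 36; K' ⊕ opad = 49 5c 5c 5c 5c.
m1: inner = H(23 36 36 36 36 48 5a 41 70) = 02 4e; tag = H(49 5c 5c 5c 5c 02 4e) = 0209 ← matches
m2: inner = H(23 36 36 36 36 bb 0b 6d 8b) = 02 b9; tag = H(49 5c 5c 5c 5c 02 b9) = 0274
m3: inner = H(23 36 36 36 36 48 63 78 53) = 02 71; tag = H(49 5c 5c 5c 5c 02 71) = 022c

1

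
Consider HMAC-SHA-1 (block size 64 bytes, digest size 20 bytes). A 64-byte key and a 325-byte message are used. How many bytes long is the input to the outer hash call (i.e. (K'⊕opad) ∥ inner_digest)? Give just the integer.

84

Key is 64 ≤ 64 bytes, zero-padded: |K'| = 64.
Outer input = (K'⊕opad) ∥ H(inner) → 64 + 20 = 84 bytes.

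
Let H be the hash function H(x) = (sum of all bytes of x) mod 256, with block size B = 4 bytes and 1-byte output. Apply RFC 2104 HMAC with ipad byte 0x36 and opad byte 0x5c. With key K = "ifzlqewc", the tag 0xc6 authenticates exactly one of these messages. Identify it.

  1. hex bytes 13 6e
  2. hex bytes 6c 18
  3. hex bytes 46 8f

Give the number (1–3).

2

Key "ifzlqewc" = 69 66 7a 6c 71 65 77 63 is 8 bytes > B = 4, so hash it first: H(key) = 65, then zero-pad to 4 bytes: K' = 65 00 00 00.
K' ⊕ ipad = 53 36 36 36; K' ⊕ opad = 39 5c 5c 5c.
m1: inner = H(53 36 36 36 13 6e) = 76; tag = H(39 5c 5c 5c 76) = c3
m2: inner = H(53 36 36 36 6c 18) = 79; tag = H(39 5c 5c 5c 79) = c6 ← matches
m3: inner = H(53 36 36 36 46 8f) = ca; tag = H(39 5c 5c 5c ca) = 17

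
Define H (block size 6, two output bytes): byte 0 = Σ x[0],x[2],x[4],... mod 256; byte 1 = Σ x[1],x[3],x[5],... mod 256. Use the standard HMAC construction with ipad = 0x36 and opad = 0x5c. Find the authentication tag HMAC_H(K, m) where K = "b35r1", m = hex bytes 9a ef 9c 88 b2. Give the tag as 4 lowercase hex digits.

Key "b35r1" = 62 33 35 72 31 is 5 bytes ≤ B = 6; zero-pad to 6 bytes: K' = 62 33 35 72 31 00.
K' ⊕ ipad = 54 05 03 44 07 36.  K' ⊕ opad = 3e 6f 69 2e 6d 5c.
Inner input = (K'⊕ipad) ∥ m = 54 05 03 44 07 36 ∥ 9a ef 9c 88 b2.
Inner hash: even-index sum = 582 mod 256 = 70; odd-index sum = 502 mod 256 = 246 → 46 f6.
Outer input = (K'⊕opad) ∥ inner = 3e 6f 69 2e 6d 5c ∥ 46 f6.
Outer hash (tag): even-index sum = 346 mod 256 = 90; odd-index sum = 495 mod 256 = 239 → 5a ef.

5aef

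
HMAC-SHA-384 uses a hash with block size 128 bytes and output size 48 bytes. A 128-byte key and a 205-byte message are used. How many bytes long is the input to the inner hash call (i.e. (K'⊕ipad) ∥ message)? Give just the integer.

333

Key is 128 ≤ 128 bytes, zero-padded: |K'| = 128.
Inner input = (K'⊕ipad) ∥ m → 128 + 205 = 333 bytes.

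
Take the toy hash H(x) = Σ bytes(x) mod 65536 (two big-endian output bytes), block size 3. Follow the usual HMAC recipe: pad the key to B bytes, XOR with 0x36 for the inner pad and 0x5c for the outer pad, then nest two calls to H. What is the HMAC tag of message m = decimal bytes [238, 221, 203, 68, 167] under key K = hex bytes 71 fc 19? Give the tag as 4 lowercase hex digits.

Key hex bytes 71 fc 19 is exactly B = 3 bytes: K' = 71 fc 19.
K' ⊕ ipad = 47 ca 2f.  K' ⊕ opad = 2d a0 45.
Inner input = (K'⊕ipad) ∥ m = 47 ca 2f ∥ ee dd cb 44 a7.
Inner hash: sum = 71+202+47+238+221+203+68+167 = 1217 → 04 c1.
Outer input = (K'⊕opad) ∥ inner = 2d a0 45 ∥ 04 c1.
Outer hash (tag): sum = 45+160+69+4+193 = 471 → 01 d7.

01d7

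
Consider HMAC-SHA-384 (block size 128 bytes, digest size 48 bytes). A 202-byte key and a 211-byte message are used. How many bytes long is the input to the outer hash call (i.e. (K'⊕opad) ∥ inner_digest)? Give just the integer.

Key is 202 > 128 bytes, so it is hashed to 48 bytes then zero-padded to 128: |K'| = 128.
Outer input = (K'⊕opad) ∥ H(inner) → 128 + 48 = 176 bytes.

176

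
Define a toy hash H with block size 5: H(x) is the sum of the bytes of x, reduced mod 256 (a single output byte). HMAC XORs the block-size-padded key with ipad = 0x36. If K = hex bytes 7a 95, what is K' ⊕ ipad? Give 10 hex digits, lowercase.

Key hex bytes 7a 95 is 2 bytes ≤ B = 5; zero-pad to 5 bytes: K' = 7a 95 00 00 00.
XOR each byte with 0x36: 7a⊕36=4c, 95⊕36=a3, 00⊕36=36, 00⊕36=36, 00⊕36=36.

4ca3363636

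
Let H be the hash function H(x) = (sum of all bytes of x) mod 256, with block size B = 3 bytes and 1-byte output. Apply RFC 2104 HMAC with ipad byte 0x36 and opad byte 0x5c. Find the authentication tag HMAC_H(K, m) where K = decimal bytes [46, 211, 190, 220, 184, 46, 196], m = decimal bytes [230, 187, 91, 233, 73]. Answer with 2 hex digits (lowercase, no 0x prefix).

Key decimal bytes [46, 211, 190, 220, 184, 46, 196] = 2e d3 be dc b8 2e c4 is 7 bytes > B = 3, so hash it first: H(key) = 45, then zero-pad to 3 bytes: K' = 45 00 00.
K' ⊕ ipad = 73 36 36.  K' ⊕ opad = 19 5c 5c.
Inner input = (K'⊕ipad) ∥ m = 73 36 36 ∥ e6 bb 5b e9 49.
Inner hash: sum = 115+54+54+230+187+91+233+73 = 1037; mod 256 = 13 → 0d.
Outer input = (K'⊕opad) ∥ inner = 19 5c 5c ∥ 0d.
Outer hash (tag): sum = 25+92+92+13 = 222 → de.

de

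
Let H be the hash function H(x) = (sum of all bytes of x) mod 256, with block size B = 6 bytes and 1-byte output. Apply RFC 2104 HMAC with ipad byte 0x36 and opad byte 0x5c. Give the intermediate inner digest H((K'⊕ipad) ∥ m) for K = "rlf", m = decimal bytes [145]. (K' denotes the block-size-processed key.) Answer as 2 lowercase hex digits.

21

Key "rlf" = 72 6c 66 is 3 bytes ≤ B = 6; zero-pad to 6 bytes: K' = 72 6c 66 00 00 00.
K' ⊕ ipad = 44 5a 50 36 36 36.
Inner input = 44 5a 50 36 36 36 ∥ 91.
Inner hash: sum = 68+90+80+54+54+54+145 = 545; mod 256 = 33 → 21.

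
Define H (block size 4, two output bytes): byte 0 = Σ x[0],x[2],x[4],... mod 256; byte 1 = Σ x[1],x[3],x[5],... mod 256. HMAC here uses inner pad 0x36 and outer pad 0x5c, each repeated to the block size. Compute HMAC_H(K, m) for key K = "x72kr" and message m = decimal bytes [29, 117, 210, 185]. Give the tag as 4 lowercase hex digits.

Key "x72kr" = 78 37 32 6b 72 is 5 bytes > B = 4, so hash it first: H(key) = 1c a2, then zero-pad to 4 bytes: K' = 1c a2 00 00.
K' ⊕ ipad = 2a 94 36 36.  K' ⊕ opad = 40 fe 5c 5c.
Inner input = (K'⊕ipad) ∥ m = 2a 94 36 36 ∥ 1d 75 d2 b9.
Inner hash: even-index sum = 335 mod 256 = 79; odd-index sum = 504 mod 256 = 248 → 4f f8.
Outer input = (K'⊕opad) ∥ inner = 40 fe 5c 5c ∥ 4f f8.
Outer hash (tag): even-index sum = 235 mod 256 = 235; odd-index sum = 594 mod 256 = 82 → eb 52.

eb52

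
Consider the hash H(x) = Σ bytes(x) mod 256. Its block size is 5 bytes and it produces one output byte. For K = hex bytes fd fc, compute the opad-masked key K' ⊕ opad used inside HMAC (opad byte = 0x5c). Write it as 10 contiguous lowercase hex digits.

Key hex bytes fd fc is 2 bytes ≤ B = 5; zero-pad to 5 bytes: K' = fd fc 00 00 00.
XOR each byte with 0x5c: fd⊕5c=a1, fc⊕5c=a0, 00⊕5c=5c, 00⊕5c=5c, 00⊕5c=5c.

a1a05c5c5c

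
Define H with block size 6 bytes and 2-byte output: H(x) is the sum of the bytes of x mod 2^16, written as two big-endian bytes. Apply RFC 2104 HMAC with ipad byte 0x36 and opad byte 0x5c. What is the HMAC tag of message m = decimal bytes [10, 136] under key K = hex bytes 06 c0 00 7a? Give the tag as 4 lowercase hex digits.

02d8

Key hex bytes 06 c0 00 7a is 4 bytes ≤ B = 6; zero-pad to 6 bytes: K' = 06 c0 00 7a 00 00.
K' ⊕ ipad = 30 f6 36 4c 36 36.  K' ⊕ opad = 5a 9c 5c 26 5c 5c.
Inner input = (K'⊕ipad) ∥ m = 30 f6 36 4c 36 36 ∥ 0a 88.
Inner hash: sum = 48+246+54+76+54+54+10+136 = 678 → 02 a6.
Outer input = (K'⊕opad) ∥ inner = 5a 9c 5c 26 5c 5c ∥ 02 a6.
Outer hash (tag): sum = 90+156+92+38+92+92+2+166 = 728 → 02 d8.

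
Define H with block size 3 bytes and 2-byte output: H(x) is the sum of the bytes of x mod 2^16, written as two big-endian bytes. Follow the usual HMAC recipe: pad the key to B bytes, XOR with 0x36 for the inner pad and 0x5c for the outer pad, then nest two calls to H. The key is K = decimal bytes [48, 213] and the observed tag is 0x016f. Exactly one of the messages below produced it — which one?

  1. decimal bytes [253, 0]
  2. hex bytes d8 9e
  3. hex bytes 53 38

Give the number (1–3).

Key decimal bytes [48, 213] = 30 d5 is 2 bytes ≤ B = 3; zero-pad to 3 bytes: K' = 30 d5 00.
K' ⊕ ipad = 06 e3 36; K' ⊕ opad = 6c 89 5c.
m1: inner = H(06 e3 36 fd 00) = 02 1c; tag = H(6c 89 5c 02 1c) = 016f ← matches
m2: inner = H(06 e3 36 d8 9e) = 02 95; tag = H(6c 89 5c 02 95) = 01e8
m3: inner = H(06 e3 36 53 38) = 01 aa; tag = H(6c 89 5c 01 aa) = 01fc

1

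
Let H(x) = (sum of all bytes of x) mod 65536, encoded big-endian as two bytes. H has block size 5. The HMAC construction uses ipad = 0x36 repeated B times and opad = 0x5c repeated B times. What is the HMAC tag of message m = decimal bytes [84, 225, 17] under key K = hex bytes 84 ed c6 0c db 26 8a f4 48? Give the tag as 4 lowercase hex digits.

021c

Key hex bytes 84 ed c6 0c db 26 8a f4 48 is 9 bytes > B = 5, so hash it first: H(key) = 05 0a, then zero-pad to 5 bytes: K' = 05 0a 00 00 00.
K' ⊕ ipad = 33 3c 36 36 36.  K' ⊕ opad = 59 56 5c 5c 5c.
Inner input = (K'⊕ipad) ∥ m = 33 3c 36 36 36 ∥ 54 e1 11.
Inner hash: sum = 51+60+54+54+54+84+225+17 = 599 → 02 57.
Outer input = (K'⊕opad) ∥ inner = 59 56 5c 5c 5c ∥ 02 57.
Outer hash (tag): sum = 89+86+92+92+92+2+87 = 540 → 02 1c.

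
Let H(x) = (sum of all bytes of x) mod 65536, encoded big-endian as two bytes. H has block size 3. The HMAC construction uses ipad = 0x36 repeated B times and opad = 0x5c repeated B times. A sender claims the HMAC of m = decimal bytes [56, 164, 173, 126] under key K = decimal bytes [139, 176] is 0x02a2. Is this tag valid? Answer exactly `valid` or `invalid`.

valid

Key decimal bytes [139, 176] = 8b b0 is 2 bytes ≤ B = 3; zero-pad to 3 bytes: K' = 8b b0 00.
K' ⊕ ipad = bd 86 36; K' ⊕ opad = d7 ec 5c.
Inner hash: sum = 189+134+54+56+164+173+126 = 896 → 03 80.
Outer hash (recomputed tag): sum = 215+236+92+3+128 = 674 → 02 a2.
Recomputed tag = 02a2; claimed = 02a2 → match.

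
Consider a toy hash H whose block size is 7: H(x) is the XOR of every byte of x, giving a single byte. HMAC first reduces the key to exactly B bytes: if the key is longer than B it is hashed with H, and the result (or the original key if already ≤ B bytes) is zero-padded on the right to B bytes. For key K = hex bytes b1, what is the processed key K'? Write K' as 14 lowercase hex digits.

Key hex bytes b1 is 1 byte ≤ B = 7; zero-pad to 7 bytes: K' = b1 00 00 00 00 00 00.

b1000000000000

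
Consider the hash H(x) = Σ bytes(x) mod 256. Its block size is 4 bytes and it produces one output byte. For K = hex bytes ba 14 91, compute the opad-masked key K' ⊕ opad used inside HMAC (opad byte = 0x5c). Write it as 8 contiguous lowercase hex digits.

Key hex bytes ba 14 91 is 3 bytes ≤ B = 4; zero-pad to 4 bytes: K' = ba 14 91 00.
XOR each byte with 0x5c: ba⊕5c=e6, 14⊕5c=48, 91⊕5c=cd, 00⊕5c=5c.

e648cd5c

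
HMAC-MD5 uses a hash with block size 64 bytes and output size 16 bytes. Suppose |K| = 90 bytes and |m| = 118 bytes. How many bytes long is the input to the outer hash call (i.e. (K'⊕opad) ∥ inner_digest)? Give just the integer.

80

Key is 90 > 64 bytes, so it is hashed to 16 bytes then zero-padded to 64: |K'| = 64.
Outer input = (K'⊕opad) ∥ H(inner) → 64 + 16 = 80 bytes.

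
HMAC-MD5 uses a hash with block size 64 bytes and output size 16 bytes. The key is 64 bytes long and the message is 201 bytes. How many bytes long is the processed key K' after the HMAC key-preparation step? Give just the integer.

64

Key is 64 ≤ 64 bytes, zero-padded: |K'| = 64.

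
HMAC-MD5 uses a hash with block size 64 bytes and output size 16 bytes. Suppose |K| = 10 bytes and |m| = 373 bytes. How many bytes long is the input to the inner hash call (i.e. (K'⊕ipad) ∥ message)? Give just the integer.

Key is 10 ≤ 64 bytes, zero-padded: |K'| = 64.
Inner input = (K'⊕ipad) ∥ m → 64 + 373 = 437 bytes.

437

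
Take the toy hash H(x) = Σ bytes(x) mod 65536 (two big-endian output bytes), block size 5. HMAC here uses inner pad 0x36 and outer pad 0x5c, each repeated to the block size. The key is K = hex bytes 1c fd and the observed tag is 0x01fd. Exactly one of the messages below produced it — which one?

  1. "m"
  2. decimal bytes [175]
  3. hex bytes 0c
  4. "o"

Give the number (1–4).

Key hex bytes 1c fd is 2 bytes ≤ B = 5; zero-pad to 5 bytes: K' = 1c fd 00 00 00.
K' ⊕ ipad = 2a cb 36 36 36; K' ⊕ opad = 40 a1 5c 5c 5c.
m1: inner = H(2a cb 36 36 36 6d) = 02 04; tag = H(40 a1 5c 5c 5c 02 04) = 01fb
m2: inner = H(2a cb 36 36 36 af) = 02 46; tag = H(40 a1 5c 5c 5c 02 46) = 023d
m3: inner = H(2a cb 36 36 36 0c) = 01 a3; tag = H(40 a1 5c 5c 5c 01 a3) = 0299
m4: inner = H(2a cb 36 36 36 6f) = 02 06; tag = H(40 a1 5c 5c 5c 02 06) = 01fd ← matches

4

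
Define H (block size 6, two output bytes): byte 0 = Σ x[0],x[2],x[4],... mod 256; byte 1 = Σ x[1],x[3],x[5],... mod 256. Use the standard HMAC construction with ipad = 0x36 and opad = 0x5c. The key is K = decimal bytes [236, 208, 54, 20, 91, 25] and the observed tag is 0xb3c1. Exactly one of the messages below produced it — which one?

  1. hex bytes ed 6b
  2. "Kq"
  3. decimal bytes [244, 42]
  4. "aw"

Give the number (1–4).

2

Key decimal bytes [236, 208, 54, 20, 91, 25] = ec d0 36 14 5b 19 is exactly B = 6 bytes: K' = ec d0 36 14 5b 19.
K' ⊕ ipad = da e6 00 22 6d 2f; K' ⊕ opad = b0 8c 6a 48 07 45.
m1: inner = H(da e6 00 22 6d 2f ed 6b) = 34 a2; tag = H(b0 8c 6a 48 07 45 34 a2) = 55bb
m2: inner = H(da e6 00 22 6d 2f 4b 71) = 92 a8; tag = H(b0 8c 6a 48 07 45 92 a8) = b3c1 ← matches
m3: inner = H(da e6 00 22 6d 2f f4 2a) = 3b 61; tag = H(b0 8c 6a 48 07 45 3b 61) = 5c7a
m4: inner = H(da e6 00 22 6d 2f 61 77) = a8 ae; tag = H(b0 8c 6a 48 07 45 a8 ae) = c9c7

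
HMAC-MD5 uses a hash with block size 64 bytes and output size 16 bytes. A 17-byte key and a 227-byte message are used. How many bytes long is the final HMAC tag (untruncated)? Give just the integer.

16

The tag is one MD5 digest: 16 bytes.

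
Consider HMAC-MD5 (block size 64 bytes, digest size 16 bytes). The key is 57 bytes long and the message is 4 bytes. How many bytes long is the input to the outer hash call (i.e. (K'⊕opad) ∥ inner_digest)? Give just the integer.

Key is 57 ≤ 64 bytes, zero-padded: |K'| = 64.
Outer input = (K'⊕opad) ∥ H(inner) → 64 + 16 = 80 bytes.

80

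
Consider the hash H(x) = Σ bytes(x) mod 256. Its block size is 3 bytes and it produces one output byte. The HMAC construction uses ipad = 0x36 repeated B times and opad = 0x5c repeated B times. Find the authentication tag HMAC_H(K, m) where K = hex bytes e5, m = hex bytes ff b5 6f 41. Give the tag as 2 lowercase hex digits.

14

Key hex bytes e5 is 1 byte ≤ B = 3; zero-pad to 3 bytes: K' = e5 00 00.
K' ⊕ ipad = d3 36 36.  K' ⊕ opad = b9 5c 5c.
Inner input = (K'⊕ipad) ∥ m = d3 36 36 ∥ ff b5 6f 41.
Inner hash: sum = 211+54+54+255+181+111+65 = 931; mod 256 = 163 → a3.
Outer input = (K'⊕opad) ∥ inner = b9 5c 5c ∥ a3.
Outer hash (tag): sum = 185+92+92+163 = 532; mod 256 = 20 → 14.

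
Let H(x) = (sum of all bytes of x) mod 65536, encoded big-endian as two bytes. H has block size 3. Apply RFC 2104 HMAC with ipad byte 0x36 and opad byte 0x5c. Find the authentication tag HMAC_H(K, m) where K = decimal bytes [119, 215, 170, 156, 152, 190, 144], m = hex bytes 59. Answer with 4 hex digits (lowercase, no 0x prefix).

00e8

Key decimal bytes [119, 215, 170, 156, 152, 190, 144] = 77 d7 aa 9c 98 be 90 is 7 bytes > B = 3, so hash it first: H(key) = 04 7a, then zero-pad to 3 bytes: K' = 04 7a 00.
K' ⊕ ipad = 32 4c 36.  K' ⊕ opad = 58 26 5c.
Inner input = (K'⊕ipad) ∥ m = 32 4c 36 ∥ 59.
Inner hash: sum = 50+76+54+89 = 269 → 01 0d.
Outer input = (K'⊕opad) ∥ inner = 58 26 5c ∥ 01 0d.
Outer hash (tag): sum = 88+38+92+1+13 = 232 → 00 e8.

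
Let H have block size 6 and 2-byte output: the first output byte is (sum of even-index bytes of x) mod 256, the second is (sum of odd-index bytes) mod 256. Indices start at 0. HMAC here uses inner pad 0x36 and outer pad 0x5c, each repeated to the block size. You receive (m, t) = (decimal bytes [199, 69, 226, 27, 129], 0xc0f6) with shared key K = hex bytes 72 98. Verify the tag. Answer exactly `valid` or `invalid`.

valid

Key hex bytes 72 98 is 2 bytes ≤ B = 6; zero-pad to 6 bytes: K' = 72 98 00 00 00 00.
K' ⊕ ipad = 44 ae 36 36 36 36; K' ⊕ opad = 2e c4 5c 5c 5c 5c.
Inner hash: even-index sum = 730 mod 256 = 218; odd-index sum = 378 mod 256 = 122 → da 7a.
Outer hash (recomputed tag): even-index sum = 448 mod 256 = 192; odd-index sum = 502 mod 256 = 246 → c0 f6.
Recomputed tag = c0f6; claimed = c0f6 → match.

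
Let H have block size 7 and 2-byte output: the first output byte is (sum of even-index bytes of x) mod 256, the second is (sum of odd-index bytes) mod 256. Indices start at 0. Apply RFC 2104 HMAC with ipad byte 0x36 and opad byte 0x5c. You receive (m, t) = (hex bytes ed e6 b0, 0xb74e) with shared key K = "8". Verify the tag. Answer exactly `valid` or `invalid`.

Key "8" = 38 is 1 byte ≤ B = 7; zero-pad to 7 bytes: K' = 38 00 00 00 00 00 00.
K' ⊕ ipad = 0e 36 36 36 36 36 36; K' ⊕ opad = 64 5c 5c 5c 5c 5c 5c.
Inner hash: even-index sum = 406 mod 256 = 150; odd-index sum = 575 mod 256 = 63 → 96 3f.
Outer hash (recomputed tag): even-index sum = 439 mod 256 = 183; odd-index sum = 426 mod 256 = 170 → b7 aa.
Recomputed tag = b7aa; claimed = b74e → mismatch.

invalid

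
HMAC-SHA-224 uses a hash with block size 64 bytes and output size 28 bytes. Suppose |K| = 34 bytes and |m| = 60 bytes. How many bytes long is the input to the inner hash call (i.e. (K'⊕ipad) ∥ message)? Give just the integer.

124

Key is 34 ≤ 64 bytes, zero-padded: |K'| = 64.
Inner input = (K'⊕ipad) ∥ m → 64 + 60 = 124 bytes.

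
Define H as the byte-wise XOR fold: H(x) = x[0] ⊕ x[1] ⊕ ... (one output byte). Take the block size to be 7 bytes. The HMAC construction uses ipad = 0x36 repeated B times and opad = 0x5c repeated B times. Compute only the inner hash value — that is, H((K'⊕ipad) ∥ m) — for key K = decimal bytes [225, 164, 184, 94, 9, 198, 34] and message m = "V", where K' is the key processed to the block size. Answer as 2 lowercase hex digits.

2e

Key decimal bytes [225, 164, 184, 94, 9, 198, 34] = e1 a4 b8 5e 09 c6 22 is exactly B = 7 bytes: K' = e1 a4 b8 5e 09 c6 22.
K' ⊕ ipad = d7 92 8e 68 3f f0 14.
Inner input = d7 92 8e 68 3f f0 14 ∥ 56.
Inner hash: XOR d7⊕92⊕8e⊕68⊕3f⊕f0⊕14⊕56 = 2e.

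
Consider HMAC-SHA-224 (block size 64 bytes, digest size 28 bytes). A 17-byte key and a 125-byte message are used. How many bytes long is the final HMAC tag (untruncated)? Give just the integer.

28

The tag is one SHA-224 digest: 28 bytes.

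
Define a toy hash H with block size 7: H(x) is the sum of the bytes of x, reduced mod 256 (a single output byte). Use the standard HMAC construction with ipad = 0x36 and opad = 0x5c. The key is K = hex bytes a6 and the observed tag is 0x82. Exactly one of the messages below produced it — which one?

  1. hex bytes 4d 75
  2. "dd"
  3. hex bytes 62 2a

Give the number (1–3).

Key hex bytes a6 is 1 byte ≤ B = 7; zero-pad to 7 bytes: K' = a6 00 00 00 00 00 00.
K' ⊕ ipad = 90 36 36 36 36 36 36; K' ⊕ opad = fa 5c 5c 5c 5c 5c 5c.
m1: inner = H(90 36 36 36 36 36 36 4d 75) = 96; tag = H(fa 5c 5c 5c 5c 5c 5c 96) = b8
m2: inner = H(90 36 36 36 36 36 36 64 64) = 9c; tag = H(fa 5c 5c 5c 5c 5c 5c 9c) = be
m3: inner = H(90 36 36 36 36 36 36 62 2a) = 60; tag = H(fa 5c 5c 5c 5c 5c 5c 60) = 82 ← matches

3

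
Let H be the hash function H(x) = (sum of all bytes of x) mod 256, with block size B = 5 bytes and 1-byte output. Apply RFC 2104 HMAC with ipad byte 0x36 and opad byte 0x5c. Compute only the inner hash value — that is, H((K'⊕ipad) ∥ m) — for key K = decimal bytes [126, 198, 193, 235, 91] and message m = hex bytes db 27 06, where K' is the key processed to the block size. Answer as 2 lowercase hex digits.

Key decimal bytes [126, 198, 193, 235, 91] = 7e c6 c1 eb 5b is exactly B = 5 bytes: K' = 7e c6 c1 eb 5b.
K' ⊕ ipad = 48 f0 f7 dd 6d.
Inner input = 48 f0 f7 dd 6d ∥ db 27 06.
Inner hash: sum = 72+240+247+221+109+219+39+6 = 1153; mod 256 = 129 → 81.

81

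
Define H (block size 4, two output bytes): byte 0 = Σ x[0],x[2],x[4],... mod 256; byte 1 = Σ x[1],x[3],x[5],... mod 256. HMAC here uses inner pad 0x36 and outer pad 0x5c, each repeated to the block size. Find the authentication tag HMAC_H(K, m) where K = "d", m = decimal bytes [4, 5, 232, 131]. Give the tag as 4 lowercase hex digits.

08ac

Key "d" = 64 is 1 byte ≤ B = 4; zero-pad to 4 bytes: K' = 64 00 00 00.
K' ⊕ ipad = 52 36 36 36.  K' ⊕ opad = 38 5c 5c 5c.
Inner input = (K'⊕ipad) ∥ m = 52 36 36 36 ∥ 04 05 e8 83.
Inner hash: even-index sum = 372 mod 256 = 116; odd-index sum = 244 mod 256 = 244 → 74 f4.
Outer input = (K'⊕opad) ∥ inner = 38 5c 5c 5c ∥ 74 f4.
Outer hash (tag): even-index sum = 264 mod 256 = 8; odd-index sum = 428 mod 256 = 172 → 08 ac.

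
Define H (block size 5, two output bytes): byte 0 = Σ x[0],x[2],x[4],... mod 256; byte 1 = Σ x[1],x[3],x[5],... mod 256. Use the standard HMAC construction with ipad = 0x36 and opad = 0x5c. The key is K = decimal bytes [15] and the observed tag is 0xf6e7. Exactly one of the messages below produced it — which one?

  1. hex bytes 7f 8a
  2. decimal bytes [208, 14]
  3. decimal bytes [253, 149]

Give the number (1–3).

Key decimal bytes [15] = 0f is 1 byte ≤ B = 5; zero-pad to 5 bytes: K' = 0f 00 00 00 00.
K' ⊕ ipad = 39 36 36 36 36; K' ⊕ opad = 53 5c 5c 5c 5c.
m1: inner = H(39 36 36 36 36 7f 8a) = 2f eb; tag = H(53 5c 5c 5c 5c 2f eb) = f6e7 ← matches
m2: inner = H(39 36 36 36 36 d0 0e) = b3 3c; tag = H(53 5c 5c 5c 5c b3 3c) = 476b
m3: inner = H(39 36 36 36 36 fd 95) = 3a 69; tag = H(53 5c 5c 5c 5c 3a 69) = 74f2

1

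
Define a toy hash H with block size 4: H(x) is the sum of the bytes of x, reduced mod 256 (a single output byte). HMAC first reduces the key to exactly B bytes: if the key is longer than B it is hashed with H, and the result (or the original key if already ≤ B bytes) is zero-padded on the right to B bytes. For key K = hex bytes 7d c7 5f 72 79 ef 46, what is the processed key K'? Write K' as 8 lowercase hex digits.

c3000000

|K| = 7 > B = 4, so first hash the key.
H(K): sum = 125+199+95+114+121+239+70 = 963; mod 256 = 195 → c3.
Zero-pad H(K) = c3 to 4 bytes: K' = c3 00 00 00.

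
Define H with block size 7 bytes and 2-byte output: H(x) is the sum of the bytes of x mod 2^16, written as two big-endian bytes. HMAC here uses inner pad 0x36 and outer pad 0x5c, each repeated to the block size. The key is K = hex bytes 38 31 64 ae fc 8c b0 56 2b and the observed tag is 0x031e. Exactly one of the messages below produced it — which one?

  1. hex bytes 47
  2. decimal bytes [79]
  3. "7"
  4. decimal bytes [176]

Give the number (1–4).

2

Key hex bytes 38 31 64 ae fc 8c b0 56 2b is 9 bytes > B = 7, so hash it first: H(key) = 04 34, then zero-pad to 7 bytes: K' = 04 34 00 00 00 00 00.
K' ⊕ ipad = 32 02 36 36 36 36 36; K' ⊕ opad = 58 68 5c 5c 5c 5c 5c.
m1: inner = H(32 02 36 36 36 36 36 47) = 01 89; tag = H(58 68 5c 5c 5c 5c 5c 01 89) = 0316
m2: inner = H(32 02 36 36 36 36 36 4f) = 01 91; tag = H(58 68 5c 5c 5c 5c 5c 01 91) = 031e ← matches
m3: inner = H(32 02 36 36 36 36 36 37) = 01 79; tag = H(58 68 5c 5c 5c 5c 5c 01 79) = 0306
m4: inner = H(32 02 36 36 36 36 36 b0) = 01 f2; tag = H(58 68 5c 5c 5c 5c 5c 01 f2) = 037f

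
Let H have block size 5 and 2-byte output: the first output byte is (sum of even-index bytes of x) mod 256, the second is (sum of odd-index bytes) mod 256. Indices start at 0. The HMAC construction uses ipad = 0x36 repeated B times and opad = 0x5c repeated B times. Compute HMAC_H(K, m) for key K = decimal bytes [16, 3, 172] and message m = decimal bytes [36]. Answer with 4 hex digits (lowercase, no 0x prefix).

27b1

Key decimal bytes [16, 3, 172] = 10 03 ac is 3 bytes ≤ B = 5; zero-pad to 5 bytes: K' = 10 03 ac 00 00.
K' ⊕ ipad = 26 35 9a 36 36.  K' ⊕ opad = 4c 5f f0 5c 5c.
Inner input = (K'⊕ipad) ∥ m = 26 35 9a 36 36 ∥ 24.
Inner hash: even-index sum = 246 mod 256 = 246; odd-index sum = 143 mod 256 = 143 → f6 8f.
Outer input = (K'⊕opad) ∥ inner = 4c 5f f0 5c 5c ∥ f6 8f.
Outer hash (tag): even-index sum = 551 mod 256 = 39; odd-index sum = 433 mod 256 = 177 → 27 b1.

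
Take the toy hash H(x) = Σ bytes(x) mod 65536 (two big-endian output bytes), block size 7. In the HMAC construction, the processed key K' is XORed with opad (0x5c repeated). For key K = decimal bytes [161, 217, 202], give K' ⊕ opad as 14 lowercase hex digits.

fd85965c5c5c5c

Key decimal bytes [161, 217, 202] = a1 d9 ca is 3 bytes ≤ B = 7; zero-pad to 7 bytes: K' = a1 d9 ca 00 00 00 00.
XOR each byte with 0x5c: a1⊕5c=fd, d9⊕5c=85, ca⊕5c=96, 00⊕5c=5c, 00⊕5c=5c, 00⊕5c=5c, 00⊕5c=5c.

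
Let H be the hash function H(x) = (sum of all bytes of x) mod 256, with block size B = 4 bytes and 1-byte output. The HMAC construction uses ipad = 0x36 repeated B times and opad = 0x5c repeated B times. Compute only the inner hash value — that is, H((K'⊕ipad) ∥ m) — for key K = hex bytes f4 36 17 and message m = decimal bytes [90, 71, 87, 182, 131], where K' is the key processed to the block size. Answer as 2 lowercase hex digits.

4a

Key hex bytes f4 36 17 is 3 bytes ≤ B = 4; zero-pad to 4 bytes: K' = f4 36 17 00.
K' ⊕ ipad = c2 00 21 36.
Inner input = c2 00 21 36 ∥ 5a 47 57 b6 83.
Inner hash: sum = 194+0+33+54+90+71+87+182+131 = 842; mod 256 = 74 → 4a.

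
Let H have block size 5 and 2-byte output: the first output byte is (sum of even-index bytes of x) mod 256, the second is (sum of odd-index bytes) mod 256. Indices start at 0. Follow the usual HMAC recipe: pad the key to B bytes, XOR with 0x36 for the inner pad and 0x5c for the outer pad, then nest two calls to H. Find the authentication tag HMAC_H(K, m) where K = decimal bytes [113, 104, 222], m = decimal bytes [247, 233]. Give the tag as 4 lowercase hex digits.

96de

Key decimal bytes [113, 104, 222] = 71 68 de is 3 bytes ≤ B = 5; zero-pad to 5 bytes: K' = 71 68 de 00 00.
K' ⊕ ipad = 47 5e e8 36 36.  K' ⊕ opad = 2d 34 82 5c 5c.
Inner input = (K'⊕ipad) ∥ m = 47 5e e8 36 36 ∥ f7 e9.
Inner hash: even-index sum = 590 mod 256 = 78; odd-index sum = 395 mod 256 = 139 → 4e 8b.
Outer input = (K'⊕opad) ∥ inner = 2d 34 82 5c 5c ∥ 4e 8b.
Outer hash (tag): even-index sum = 406 mod 256 = 150; odd-index sum = 222 mod 256 = 222 → 96 de.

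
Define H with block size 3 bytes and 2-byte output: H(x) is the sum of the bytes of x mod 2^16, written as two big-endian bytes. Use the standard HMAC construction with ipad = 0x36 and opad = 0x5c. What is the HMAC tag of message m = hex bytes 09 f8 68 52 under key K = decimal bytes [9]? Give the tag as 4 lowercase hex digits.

0175

Key decimal bytes [9] = 09 is 1 byte ≤ B = 3; zero-pad to 3 bytes: K' = 09 00 00.
K' ⊕ ipad = 3f 36 36.  K' ⊕ opad = 55 5c 5c.
Inner input = (K'⊕ipad) ∥ m = 3f 36 36 ∥ 09 f8 68 52.
Inner hash: sum = 63+54+54+9+248+104+82 = 614 → 02 66.
Outer input = (K'⊕opad) ∥ inner = 55 5c 5c ∥ 02 66.
Outer hash (tag): sum = 85+92+92+2+102 = 373 → 01 75.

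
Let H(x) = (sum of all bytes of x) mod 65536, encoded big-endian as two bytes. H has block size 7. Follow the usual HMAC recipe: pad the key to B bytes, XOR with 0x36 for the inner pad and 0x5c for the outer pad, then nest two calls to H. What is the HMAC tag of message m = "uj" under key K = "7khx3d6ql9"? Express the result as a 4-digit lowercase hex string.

02db

Key "7khx3d6ql9" = 37 6b 68 78 33 64 36 71 6c 39 is 10 bytes > B = 7, so hash it first: H(key) = 03 65, then zero-pad to 7 bytes: K' = 03 65 00 00 00 00 00.
K' ⊕ ipad = 35 53 36 36 36 36 36.  K' ⊕ opad = 5f 39 5c 5c 5c 5c 5c.
Inner input = (K'⊕ipad) ∥ m = 35 53 36 36 36 36 36 ∥ 75 6a.
Inner hash: sum = 53+83+54+54+54+54+54+117+106 = 629 → 02 75.
Outer input = (K'⊕opad) ∥ inner = 5f 39 5c 5c 5c 5c 5c ∥ 02 75.
Outer hash (tag): sum = 95+57+92+92+92+92+92+2+117 = 731 → 02 db.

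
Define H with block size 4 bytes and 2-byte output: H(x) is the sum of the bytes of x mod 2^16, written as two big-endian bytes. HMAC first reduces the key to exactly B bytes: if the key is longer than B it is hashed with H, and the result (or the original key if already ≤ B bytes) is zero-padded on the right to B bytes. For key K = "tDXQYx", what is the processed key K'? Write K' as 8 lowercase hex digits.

|K| = 6 > B = 4, so first hash the key.
H(K): sum = 116+68+88+81+89+120 = 562 → 02 32.
Zero-pad H(K) = 02 32 to 4 bytes: K' = 02 32 00 00.

02320000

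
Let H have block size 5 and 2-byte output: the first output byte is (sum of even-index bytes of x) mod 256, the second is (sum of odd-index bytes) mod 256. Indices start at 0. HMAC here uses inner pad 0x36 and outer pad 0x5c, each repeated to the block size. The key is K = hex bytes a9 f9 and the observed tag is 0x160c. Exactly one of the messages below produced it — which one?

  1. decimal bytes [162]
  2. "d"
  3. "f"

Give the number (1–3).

2

Key hex bytes a9 f9 is 2 bytes ≤ B = 5; zero-pad to 5 bytes: K' = a9 f9 00 00 00.
K' ⊕ ipad = 9f cf 36 36 36; K' ⊕ opad = f5 a5 5c 5c 5c.
m1: inner = H(9f cf 36 36 36 a2) = 0b a7; tag = H(f5 a5 5c 5c 5c 0b a7) = 540c
m2: inner = H(9f cf 36 36 36 64) = 0b 69; tag = H(f5 a5 5c 5c 5c 0b 69) = 160c ← matches
m3: inner = H(9f cf 36 36 36 66) = 0b 6b; tag = H(f5 a5 5c 5c 5c 0b 6b) = 180c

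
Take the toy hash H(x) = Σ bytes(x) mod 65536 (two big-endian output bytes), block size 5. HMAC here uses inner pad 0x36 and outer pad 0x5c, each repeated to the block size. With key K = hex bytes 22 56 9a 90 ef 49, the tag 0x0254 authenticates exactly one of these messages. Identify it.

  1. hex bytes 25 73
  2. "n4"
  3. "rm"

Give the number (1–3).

Key hex bytes 22 56 9a 90 ef 49 is 6 bytes > B = 5, so hash it first: H(key) = 02 da, then zero-pad to 5 bytes: K' = 02 da 00 00 00.
K' ⊕ ipad = 34 ec 36 36 36; K' ⊕ opad = 5e 86 5c 5c 5c.
m1: inner = H(34 ec 36 36 36 25 73) = 02 5a; tag = H(5e 86 5c 5c 5c 02 5a) = 0254 ← matches
m2: inner = H(34 ec 36 36 36 6e 34) = 02 64; tag = H(5e 86 5c 5c 5c 02 64) = 025e
m3: inner = H(34 ec 36 36 36 72 6d) = 02 a1; tag = H(5e 86 5c 5c 5c 02 a1) = 029b

1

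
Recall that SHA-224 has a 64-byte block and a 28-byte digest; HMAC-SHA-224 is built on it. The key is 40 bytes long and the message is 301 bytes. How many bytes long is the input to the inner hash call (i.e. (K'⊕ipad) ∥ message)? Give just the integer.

365

Key is 40 ≤ 64 bytes, zero-padded: |K'| = 64.
Inner input = (K'⊕ipad) ∥ m → 64 + 301 = 365 bytes.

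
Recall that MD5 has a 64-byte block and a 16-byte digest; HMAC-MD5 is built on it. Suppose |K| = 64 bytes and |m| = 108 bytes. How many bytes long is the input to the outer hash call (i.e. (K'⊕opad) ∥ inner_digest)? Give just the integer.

80

Key is 64 ≤ 64 bytes, zero-padded: |K'| = 64.
Outer input = (K'⊕opad) ∥ H(inner) → 64 + 16 = 80 bytes.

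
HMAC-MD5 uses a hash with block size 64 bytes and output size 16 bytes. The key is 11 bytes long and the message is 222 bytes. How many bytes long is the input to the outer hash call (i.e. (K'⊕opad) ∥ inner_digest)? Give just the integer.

Key is 11 ≤ 64 bytes, zero-padded: |K'| = 64.
Outer input = (K'⊕opad) ∥ H(inner) → 64 + 16 = 80 bytes.

80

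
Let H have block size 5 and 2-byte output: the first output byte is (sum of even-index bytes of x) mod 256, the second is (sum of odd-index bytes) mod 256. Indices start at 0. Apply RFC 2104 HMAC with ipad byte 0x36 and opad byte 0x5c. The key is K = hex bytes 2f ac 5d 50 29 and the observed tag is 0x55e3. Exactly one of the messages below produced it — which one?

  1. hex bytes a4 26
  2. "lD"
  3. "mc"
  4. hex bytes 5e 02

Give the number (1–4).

2

Key hex bytes 2f ac 5d 50 29 is exactly B = 5 bytes: K' = 2f ac 5d 50 29.
K' ⊕ ipad = 19 9a 6b 66 1f; K' ⊕ opad = 73 f0 01 0c 75.
m1: inner = H(19 9a 6b 66 1f a4 26) = c9 a4; tag = H(73 f0 01 0c 75 c9 a4) = 8dc5
m2: inner = H(19 9a 6b 66 1f 6c 44) = e7 6c; tag = H(73 f0 01 0c 75 e7 6c) = 55e3 ← matches
m3: inner = H(19 9a 6b 66 1f 6d 63) = 06 6d; tag = H(73 f0 01 0c 75 06 6d) = 5602
m4: inner = H(19 9a 6b 66 1f 5e 02) = a5 5e; tag = H(73 f0 01 0c 75 a5 5e) = 47a1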